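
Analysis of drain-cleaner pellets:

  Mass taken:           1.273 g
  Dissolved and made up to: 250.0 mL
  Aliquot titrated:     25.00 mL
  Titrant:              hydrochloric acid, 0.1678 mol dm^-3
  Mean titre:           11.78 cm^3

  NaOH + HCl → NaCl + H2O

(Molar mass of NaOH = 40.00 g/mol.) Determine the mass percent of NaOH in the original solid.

62.11 %

n(HCl) per titration = 0.01178 × 0.1678 = 1.977 × 10^-3 mol
n(NaOH) in each aliquot = 1.977 × 10^-3 mol (1:1 ratio)
n(NaOH) in the whole flask = 1.977 × 10^-3 × 250.0/25.00 = 0.01977 mol
mass of NaOH = 0.01977 × 40.00 = 0.7907 g
% NaOH = 0.7907 / 1.273 × 100 = 62.11 %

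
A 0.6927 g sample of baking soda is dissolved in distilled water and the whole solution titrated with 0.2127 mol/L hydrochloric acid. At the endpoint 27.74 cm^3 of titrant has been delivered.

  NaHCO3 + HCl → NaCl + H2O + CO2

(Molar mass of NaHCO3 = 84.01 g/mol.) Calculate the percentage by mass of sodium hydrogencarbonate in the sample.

n(HCl) = 0.02774 L × 0.2127 mol/L = 5.900 × 10^-3 mol
n(NaHCO3) = 5.900 × 10^-3 mol (1:1 ratio)
mass of NaHCO3 = 5.900 × 10^-3 × 84.01 g/mol = 0.4957 g
% NaHCO3 = 0.4957 / 0.6927 × 100 = 71.56 %

71.56 %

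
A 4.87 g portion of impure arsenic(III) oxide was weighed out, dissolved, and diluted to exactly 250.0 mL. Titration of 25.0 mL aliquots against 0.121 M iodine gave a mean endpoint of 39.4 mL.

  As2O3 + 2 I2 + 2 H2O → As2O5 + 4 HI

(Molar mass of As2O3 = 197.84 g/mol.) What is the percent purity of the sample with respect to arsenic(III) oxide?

96.8 %

n(I2) per titration = 0.0394 × 0.121 = 4.77 × 10^-3 mol
From the 1:2 ratio, n(As2O3) in each aliquot = 1/2 × 4.77 × 10^-3 = 2.38 × 10^-3 mol
n(As2O3) in the whole flask = 2.38 × 10^-3 × 250.0/25.0 = 0.0238 mol
mass of As2O3 = 0.0238 × 197.84 = 4.72 g
% As2O3 = 4.72 / 4.87 × 100 = 96.8 %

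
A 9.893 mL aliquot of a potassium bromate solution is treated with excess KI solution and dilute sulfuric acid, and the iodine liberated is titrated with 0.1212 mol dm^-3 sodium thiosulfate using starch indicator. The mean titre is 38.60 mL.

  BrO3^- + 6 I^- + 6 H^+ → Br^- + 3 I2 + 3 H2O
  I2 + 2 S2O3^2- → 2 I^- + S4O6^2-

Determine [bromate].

n(S2O3^2-) = 0.03860 × 0.1212 = 4.678 × 10^-3 mol
n(I2) = n(S2O3^2-)/2 = 2.339 × 10^-3 mol
From the 1:3 ratio, n(BrO3^-) in the aliquot = 1/3 × 2.339 × 10^-3 = 7.797 × 10^-4 mol
[BrO3^-] = 7.797 × 10^-4 / 0.009893 = 0.07882 mol/L

0.07882 mol/L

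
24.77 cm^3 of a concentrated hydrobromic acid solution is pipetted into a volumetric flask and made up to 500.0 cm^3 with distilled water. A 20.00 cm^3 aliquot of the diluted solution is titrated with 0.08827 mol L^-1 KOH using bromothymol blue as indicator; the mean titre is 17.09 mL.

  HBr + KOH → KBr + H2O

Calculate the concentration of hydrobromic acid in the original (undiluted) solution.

1.523 mol/L

n(KOH) = 0.01709 × 0.08827 = 1.509 × 10^-3 mol
n(HBr) in the aliquot = 1.509 × 10^-3 mol (1:1 ratio)
[HBr]_dilute = 1.509 × 10^-3 / 0.02000 = 0.07543 mol/L
Dilution factor = 500.0 / 24.77 = 20.19
[HBr]_stock = 0.07543 × 20.19 = 1.523 mol/L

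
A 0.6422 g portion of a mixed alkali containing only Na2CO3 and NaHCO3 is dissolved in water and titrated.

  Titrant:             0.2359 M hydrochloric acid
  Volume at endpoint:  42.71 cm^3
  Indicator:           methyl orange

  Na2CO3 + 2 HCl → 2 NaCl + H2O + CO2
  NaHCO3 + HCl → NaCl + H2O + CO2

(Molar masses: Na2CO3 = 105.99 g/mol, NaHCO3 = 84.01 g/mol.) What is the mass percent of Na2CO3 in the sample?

54.34 %

n(HCl) = 0.04271 × 0.2359 = 0.01008 mol
Let x = n(Na2CO3), y = n(NaHCO3).
Titrant: 2x + 1y = 0.01008;  mass: 105.99x + 84.01y = 0.6422
Solving, x = 3.292 × 10^-3 mol, y = 3.491 × 10^-3 mol
mass of Na2CO3 = 3.292 × 10^-3 × 105.99 = 0.3490 g
% Na2CO3 = 0.3490 / 0.6422 × 100 = 54.34 %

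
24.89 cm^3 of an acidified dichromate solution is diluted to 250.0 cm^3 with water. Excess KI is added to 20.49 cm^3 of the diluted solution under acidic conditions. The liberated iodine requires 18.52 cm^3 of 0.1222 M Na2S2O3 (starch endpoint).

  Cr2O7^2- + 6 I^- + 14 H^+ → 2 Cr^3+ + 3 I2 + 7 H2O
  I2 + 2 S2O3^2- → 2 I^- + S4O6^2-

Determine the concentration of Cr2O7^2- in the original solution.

0.1849 M

n(S2O3^2-) = 0.01852 × 0.1222 = 2.263 × 10^-3 mol
n(I2) = n(S2O3^2-)/2 = 1.132 × 10^-3 mol
From the 1:3 ratio, n(Cr2O7^2-) in the aliquot = 1/3 × 1.132 × 10^-3 = 3.772 × 10^-4 mol
[Cr2O7^2-]_dilute = 3.772 × 10^-4 / 0.02049 = 0.01841 mol/L
[Cr2O7^2-]_original = 0.01841 × 250.0/24.89 = 0.1849 mol/L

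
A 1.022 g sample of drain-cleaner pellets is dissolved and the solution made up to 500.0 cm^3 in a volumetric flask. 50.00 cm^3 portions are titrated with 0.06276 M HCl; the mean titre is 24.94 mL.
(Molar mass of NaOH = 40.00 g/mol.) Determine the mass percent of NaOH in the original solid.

61.26 %

NaOH + HCl → NaCl + H2O
n(HCl) per titration = 0.02494 × 0.06276 = 1.565 × 10^-3 mol
n(NaOH) in each aliquot = 1.565 × 10^-3 mol (1:1 ratio)
n(NaOH) in the whole flask = 1.565 × 10^-3 × 500.0/50.00 = 0.01565 mol
mass of NaOH = 0.01565 × 40.00 = 0.6261 g
% NaOH = 0.6261 / 1.022 × 100 = 61.26 %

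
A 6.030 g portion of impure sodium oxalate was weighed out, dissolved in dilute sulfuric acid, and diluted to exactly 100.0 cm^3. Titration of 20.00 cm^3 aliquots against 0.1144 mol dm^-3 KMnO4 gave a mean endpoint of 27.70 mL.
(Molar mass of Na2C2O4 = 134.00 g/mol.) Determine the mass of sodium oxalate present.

5.308 g

2 MnO4^- + 5 C2O4^2- + 16 H^+ → 2 Mn^2+ + 10 CO2 + 8 H2O
n(KMnO4) per titration = 0.02770 × 0.1144 = 3.169 × 10^-3 mol
From the 5:2 ratio, n(Na2C2O4) in each aliquot = 5/2 × 3.169 × 10^-3 = 7.922 × 10^-3 mol
n(Na2C2O4) in the whole flask = 7.922 × 10^-3 × 100.0/20.00 = 0.03961 mol
mass of Na2C2O4 = 0.03961 × 134.00 = 5.308 g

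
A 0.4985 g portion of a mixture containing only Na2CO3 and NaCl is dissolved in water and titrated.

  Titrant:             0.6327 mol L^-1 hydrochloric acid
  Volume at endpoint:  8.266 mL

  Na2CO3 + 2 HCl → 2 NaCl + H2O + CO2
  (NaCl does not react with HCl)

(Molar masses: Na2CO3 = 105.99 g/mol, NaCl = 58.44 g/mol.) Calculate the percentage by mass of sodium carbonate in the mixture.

55.60 %

n(HCl) = 0.008266 × 0.6327 = 5.230 × 10^-3 mol
Let x = n(Na2CO3), y = n(NaCl).
Titrant: 2x = 5.230 × 10^-3;  mass: 105.99x + 58.44y = 0.4985
Solving, x = 2.615 × 10^-3 mol, y = 3.788 × 10^-3 mol
mass of Na2CO3 = 2.615 × 10^-3 × 105.99 = 0.2772 g
% Na2CO3 = 0.2772 / 0.4985 × 100 = 55.60 %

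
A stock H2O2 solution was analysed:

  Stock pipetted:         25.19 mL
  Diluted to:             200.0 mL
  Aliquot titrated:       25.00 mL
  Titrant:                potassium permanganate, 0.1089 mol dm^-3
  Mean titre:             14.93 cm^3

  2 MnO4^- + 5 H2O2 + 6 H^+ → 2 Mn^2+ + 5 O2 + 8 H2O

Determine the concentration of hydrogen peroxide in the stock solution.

n(KMnO4) = 0.01493 × 0.1089 = 1.626 × 10^-3 mol
From the 5:2 ratio, n(H2O2) in the aliquot = 5/2 × 1.626 × 10^-3 = 4.065 × 10^-3 mol
[H2O2]_dilute = 4.065 × 10^-3 / 0.02500 = 0.1626 mol/L
Dilution factor = 200.0 / 25.19 = 7.940
[H2O2]_stock = 0.1626 × 7.940 = 1.291 mol/L

1.291 mol/L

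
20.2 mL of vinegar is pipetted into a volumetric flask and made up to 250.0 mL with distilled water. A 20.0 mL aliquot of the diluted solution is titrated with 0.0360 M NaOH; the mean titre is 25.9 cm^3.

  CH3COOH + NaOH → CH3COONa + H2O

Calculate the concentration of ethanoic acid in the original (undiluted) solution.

0.577 M

n(NaOH) = 0.0259 × 0.0360 = 9.32 × 10^-4 mol
n(CH3COOH) in the aliquot = 9.32 × 10^-4 mol (1:1 ratio)
[CH3COOH]_dilute = 9.32 × 10^-4 / 0.0200 = 0.0466 mol/L
Dilution factor = 250.0 / 20.2 = 12.38
[CH3COOH]_stock = 0.0466 × 12.38 = 0.577 mol/L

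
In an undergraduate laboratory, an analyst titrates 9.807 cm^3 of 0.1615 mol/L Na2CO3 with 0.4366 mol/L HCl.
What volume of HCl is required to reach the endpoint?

7.255 mL

Na2CO3 + 2 HCl → 2 NaCl + H2O + CO2
n(Na2CO3) = 0.009807 L × 0.1615 mol/L = 1.584 × 10^-3 mol
From the 2:1 stoichiometry, n(HCl) = 2/1 × 1.584 × 10^-3 = 3.168 × 10^-3 mol
V(HCl) = 3.168 × 10^-3 mol / 0.4366 mol/L = 0.007255 L = 7.255 mL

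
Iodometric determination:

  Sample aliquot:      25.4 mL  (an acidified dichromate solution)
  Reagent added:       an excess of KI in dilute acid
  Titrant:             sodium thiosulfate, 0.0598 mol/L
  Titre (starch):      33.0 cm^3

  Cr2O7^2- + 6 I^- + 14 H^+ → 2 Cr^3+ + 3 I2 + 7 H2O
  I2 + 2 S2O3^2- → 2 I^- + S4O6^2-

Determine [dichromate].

0.0129 mol/L

n(S2O3^2-) = 0.0330 × 0.0598 = 1.97 × 10^-3 mol
n(I2) = n(S2O3^2-)/2 = 9.87 × 10^-4 mol
From the 1:3 ratio, n(Cr2O7^2-) in the aliquot = 1/3 × 9.87 × 10^-4 = 3.29 × 10^-4 mol
[Cr2O7^2-] = 3.29 × 10^-4 / 0.0254 = 0.0129 mol/L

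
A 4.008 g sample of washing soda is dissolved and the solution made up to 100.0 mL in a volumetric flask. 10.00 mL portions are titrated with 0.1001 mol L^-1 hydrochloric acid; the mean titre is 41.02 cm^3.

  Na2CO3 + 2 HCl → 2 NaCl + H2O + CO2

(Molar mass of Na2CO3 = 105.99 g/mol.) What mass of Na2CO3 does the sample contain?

2.176 g

n(HCl) per titration = 0.04102 × 0.1001 = 4.106 × 10^-3 mol
From the 1:2 ratio, n(Na2CO3) in each aliquot = 1/2 × 4.106 × 10^-3 = 2.053 × 10^-3 mol
n(Na2CO3) in the whole flask = 2.053 × 10^-3 × 100.0/10.00 = 0.02053 mol
mass of Na2CO3 = 0.02053 × 105.99 = 2.176 g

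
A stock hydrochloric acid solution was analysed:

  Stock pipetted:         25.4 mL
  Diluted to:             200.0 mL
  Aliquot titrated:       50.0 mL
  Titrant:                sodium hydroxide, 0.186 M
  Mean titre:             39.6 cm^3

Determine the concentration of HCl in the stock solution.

1.16 M

HCl + NaOH → NaCl + H2O
n(NaOH) = 0.0396 × 0.186 = 7.37 × 10^-3 mol
n(HCl) in the aliquot = 7.37 × 10^-3 mol (1:1 ratio)
[HCl]_dilute = 7.37 × 10^-3 / 0.0500 = 0.147 mol/L
Dilution factor = 200.0 / 25.4 = 7.874
[HCl]_stock = 0.147 × 7.874 = 1.16 mol/L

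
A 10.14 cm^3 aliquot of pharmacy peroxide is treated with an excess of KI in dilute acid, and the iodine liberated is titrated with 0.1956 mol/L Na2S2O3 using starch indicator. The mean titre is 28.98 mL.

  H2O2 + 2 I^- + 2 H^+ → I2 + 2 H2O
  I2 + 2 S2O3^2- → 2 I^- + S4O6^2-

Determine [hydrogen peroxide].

n(S2O3^2-) = 0.02898 × 0.1956 = 5.668 × 10^-3 mol
n(I2) = n(S2O3^2-)/2 = 2.834 × 10^-3 mol
n(H2O2) in the aliquot = 2.834 × 10^-3 mol (1:1 ratio)
[H2O2] = 2.834 × 10^-3 / 0.01014 = 0.2795 mol/L

0.2795 mol/L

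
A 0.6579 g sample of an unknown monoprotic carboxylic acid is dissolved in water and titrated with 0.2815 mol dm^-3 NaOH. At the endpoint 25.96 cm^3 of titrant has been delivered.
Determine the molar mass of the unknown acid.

90.03 g/mol

n(NaOH) = 0.02596 L × 0.2815 mol/L = 7.308 × 10^-3 mol
n(HA) = 7.308 × 10^-3 mol (1:1 ratio)
M = m / n = 0.6579 g / 7.308 × 10^-3 mol = 90.03 g/mol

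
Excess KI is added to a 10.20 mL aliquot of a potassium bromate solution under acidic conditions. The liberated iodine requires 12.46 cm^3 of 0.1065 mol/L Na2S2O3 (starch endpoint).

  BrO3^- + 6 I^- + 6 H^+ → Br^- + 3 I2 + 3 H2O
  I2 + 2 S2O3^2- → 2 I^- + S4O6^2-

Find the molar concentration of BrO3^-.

n(S2O3^2-) = 0.01246 × 0.1065 = 1.327 × 10^-3 mol
n(I2) = n(S2O3^2-)/2 = 6.635 × 10^-4 mol
From the 1:3 ratio, n(BrO3^-) in the aliquot = 1/3 × 6.635 × 10^-4 = 2.212 × 10^-4 mol
[BrO3^-] = 2.212 × 10^-4 / 0.01020 = 0.02168 mol/L

0.02168 mol/L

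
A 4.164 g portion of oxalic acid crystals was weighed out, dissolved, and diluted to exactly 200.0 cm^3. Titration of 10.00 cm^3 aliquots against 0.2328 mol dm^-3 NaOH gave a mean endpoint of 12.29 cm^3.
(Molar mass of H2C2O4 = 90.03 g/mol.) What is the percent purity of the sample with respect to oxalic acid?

H2C2O4 + 2 NaOH → Na2C2O4 + 2 H2O
n(NaOH) per titration = 0.01229 × 0.2328 = 2.861 × 10^-3 mol
From the 1:2 ratio, n(H2C2O4) in each aliquot = 1/2 × 2.861 × 10^-3 = 1.431 × 10^-3 mol
n(H2C2O4) in the whole flask = 1.431 × 10^-3 × 200.0/10.00 = 0.02861 mol
mass of H2C2O4 = 0.02861 × 90.03 = 2.576 g
% H2C2O4 = 2.576 / 4.164 × 100 = 61.86 %

61.86 %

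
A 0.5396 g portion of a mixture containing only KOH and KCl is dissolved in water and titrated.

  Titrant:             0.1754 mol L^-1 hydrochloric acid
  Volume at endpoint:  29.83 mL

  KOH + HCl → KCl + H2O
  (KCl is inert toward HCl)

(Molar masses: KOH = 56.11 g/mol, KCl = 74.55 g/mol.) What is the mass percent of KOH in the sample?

n(HCl) = 0.02983 × 0.1754 = 5.232 × 10^-3 mol
Let x = n(KOH), y = n(KCl).
Titrant: 1x = 5.232 × 10^-3;  mass: 56.11x + 74.55y = 0.5396
Solving, x = 5.232 × 10^-3 mol, y = 3.300 × 10^-3 mol
mass of KOH = 5.232 × 10^-3 × 56.11 = 0.2936 g
% KOH = 0.2936 / 0.5396 × 100 = 54.41 %

54.41 %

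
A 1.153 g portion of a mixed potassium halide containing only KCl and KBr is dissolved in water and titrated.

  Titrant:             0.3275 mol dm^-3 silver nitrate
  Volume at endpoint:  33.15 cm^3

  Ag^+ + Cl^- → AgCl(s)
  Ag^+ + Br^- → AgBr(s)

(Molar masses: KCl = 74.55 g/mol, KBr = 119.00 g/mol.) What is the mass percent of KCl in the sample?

20.21 %

n(AgNO3) = 0.03315 × 0.3275 = 0.01086 mol
Let x = n(KCl), y = n(KBr).
Titrant: 1x + 1y = 0.01086;  mass: 74.55x + 119.00y = 1.153
Solving, x = 3.126 × 10^-3 mol, y = 7.731 × 10^-3 mol
mass of KCl = 3.126 × 10^-3 × 74.55 = 0.2330 g
% KCl = 0.2330 / 1.153 × 100 = 20.21 %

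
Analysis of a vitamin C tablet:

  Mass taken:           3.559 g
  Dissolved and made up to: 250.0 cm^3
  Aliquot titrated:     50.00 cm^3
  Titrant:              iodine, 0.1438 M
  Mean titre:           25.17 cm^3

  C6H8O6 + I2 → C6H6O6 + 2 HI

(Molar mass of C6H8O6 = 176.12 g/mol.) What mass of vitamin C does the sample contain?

3.187 g

n(I2) per titration = 0.02517 × 0.1438 = 3.619 × 10^-3 mol
n(C6H8O6) in each aliquot = 3.619 × 10^-3 mol (1:1 ratio)
n(C6H8O6) in the whole flask = 3.619 × 10^-3 × 250.0/50.00 = 0.01810 mol
mass of C6H8O6 = 0.01810 × 176.12 = 3.187 g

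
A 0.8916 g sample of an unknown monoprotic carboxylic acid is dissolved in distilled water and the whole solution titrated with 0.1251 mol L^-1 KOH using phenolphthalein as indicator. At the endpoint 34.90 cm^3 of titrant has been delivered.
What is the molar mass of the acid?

n(KOH) = 0.03490 L × 0.1251 mol/L = 4.366 × 10^-3 mol
n(HA) = 4.366 × 10^-3 mol (1:1 ratio)
M = m / n = 0.8916 g / 4.366 × 10^-3 mol = 204.2 g/mol

204.2 g/mol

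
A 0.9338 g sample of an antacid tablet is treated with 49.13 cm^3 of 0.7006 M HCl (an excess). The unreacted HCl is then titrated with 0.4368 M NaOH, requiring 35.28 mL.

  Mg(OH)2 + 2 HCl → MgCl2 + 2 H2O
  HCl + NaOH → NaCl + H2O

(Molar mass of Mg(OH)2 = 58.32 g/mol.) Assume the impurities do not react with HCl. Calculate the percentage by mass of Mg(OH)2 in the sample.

59.36 %

n(HCl) added = 0.04913 × 0.7006 = 0.03442 mol
n(NaOH) used in back-titration = 0.03528 × 0.4368 = 0.01541 mol
n(HCl) left over = 0.01541 mol (1:1 ratio)
n(HCl) consumed by analyte = 0.03442 − 0.01541 = 0.01901 mol
From the 1:2 ratio, n(Mg(OH)2) = 1/2 × 0.01901 = 9.505 × 10^-3 mol
mass of Mg(OH)2 = 9.505 × 10^-3 × 58.32 = 0.5543 g
% Mg(OH)2 = 0.5543 / 0.9338 × 100 = 59.36 %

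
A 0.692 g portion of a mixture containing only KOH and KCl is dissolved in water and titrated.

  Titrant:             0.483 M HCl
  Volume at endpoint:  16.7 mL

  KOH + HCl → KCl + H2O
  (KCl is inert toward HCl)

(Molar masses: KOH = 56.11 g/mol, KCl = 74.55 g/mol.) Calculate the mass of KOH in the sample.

0.453 g

n(HCl) = 0.0167 × 0.483 = 8.07 × 10^-3 mol
Let x = n(KOH), y = n(KCl).
Titrant: 1x = 8.07 × 10^-3;  mass: 56.11x + 74.55y = 0.692
Solving, x = 8.07 × 10^-3 mol, y = 3.21 × 10^-3 mol
mass of KOH = 8.07 × 10^-3 × 56.11 = 0.453 g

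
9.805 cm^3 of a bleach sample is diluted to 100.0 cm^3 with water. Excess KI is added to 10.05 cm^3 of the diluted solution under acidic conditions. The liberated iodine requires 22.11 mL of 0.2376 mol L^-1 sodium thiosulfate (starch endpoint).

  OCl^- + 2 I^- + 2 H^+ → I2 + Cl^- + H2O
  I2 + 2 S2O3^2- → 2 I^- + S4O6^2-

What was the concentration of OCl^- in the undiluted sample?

2.666 mol/L

n(S2O3^2-) = 0.02211 × 0.2376 = 5.253 × 10^-3 mol
n(I2) = n(S2O3^2-)/2 = 2.627 × 10^-3 mol
n(OCl^-) in the aliquot = 2.627 × 10^-3 mol (1:1 ratio)
[OCl^-]_dilute = 2.627 × 10^-3 / 0.01005 = 0.2614 mol/L
[OCl^-]_original = 0.2614 × 100.0/9.805 = 2.666 mol/L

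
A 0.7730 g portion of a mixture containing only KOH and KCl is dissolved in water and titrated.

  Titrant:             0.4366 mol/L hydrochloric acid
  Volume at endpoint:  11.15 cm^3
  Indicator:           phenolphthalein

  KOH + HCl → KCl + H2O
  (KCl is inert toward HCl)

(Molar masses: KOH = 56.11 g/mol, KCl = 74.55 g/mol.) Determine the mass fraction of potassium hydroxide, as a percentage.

n(HCl) = 0.01115 × 0.4366 = 4.868 × 10^-3 mol
Let x = n(KOH), y = n(KCl).
Titrant: 1x = 4.868 × 10^-3;  mass: 56.11x + 74.55y = 0.7730
Solving, x = 4.868 × 10^-3 mol, y = 6.705 × 10^-3 mol
mass of KOH = 4.868 × 10^-3 × 56.11 = 0.2731 g
% KOH = 0.2731 / 0.7730 × 100 = 35.34 %

35.34 %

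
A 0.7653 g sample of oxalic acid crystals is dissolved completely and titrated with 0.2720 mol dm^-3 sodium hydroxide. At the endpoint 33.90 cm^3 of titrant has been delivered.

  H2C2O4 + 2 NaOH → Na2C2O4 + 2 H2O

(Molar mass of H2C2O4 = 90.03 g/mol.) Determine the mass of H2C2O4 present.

n(NaOH) = 0.03390 L × 0.2720 mol/L = 9.221 × 10^-3 mol
From the 1:2 ratio, n(H2C2O4) = 1/2 × 9.221 × 10^-3 = 4.610 × 10^-3 mol
mass of H2C2O4 = 4.610 × 10^-3 × 90.03 g/mol = 0.4151 g

0.4151 g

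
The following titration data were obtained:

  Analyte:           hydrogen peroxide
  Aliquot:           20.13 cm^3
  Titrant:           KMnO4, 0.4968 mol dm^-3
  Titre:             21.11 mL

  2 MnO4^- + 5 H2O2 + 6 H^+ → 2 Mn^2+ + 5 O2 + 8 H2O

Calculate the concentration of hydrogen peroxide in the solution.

1.302 mol/L

n(KMnO4) = 0.02111 L × 0.4968 mol/L = 0.01049 mol
From the 5:2 mole ratio, n(H2O2) = 5/2 × 0.01049 = 0.02622 mol
[H2O2] = 0.02622 mol / 0.02013 L = 1.302 mol/L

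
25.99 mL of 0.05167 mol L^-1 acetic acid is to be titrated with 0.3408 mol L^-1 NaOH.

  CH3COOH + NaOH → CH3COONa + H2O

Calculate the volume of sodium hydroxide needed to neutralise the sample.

3.940 mL

n(CH3COOH) = 0.02599 L × 0.05167 mol/L = 1.343 × 10^-3 mol
n(NaOH) = 1.343 × 10^-3 mol (1:1 stoichiometry)
V(NaOH) = 1.343 × 10^-3 mol / 0.3408 mol/L = 0.003940 L = 3.940 mL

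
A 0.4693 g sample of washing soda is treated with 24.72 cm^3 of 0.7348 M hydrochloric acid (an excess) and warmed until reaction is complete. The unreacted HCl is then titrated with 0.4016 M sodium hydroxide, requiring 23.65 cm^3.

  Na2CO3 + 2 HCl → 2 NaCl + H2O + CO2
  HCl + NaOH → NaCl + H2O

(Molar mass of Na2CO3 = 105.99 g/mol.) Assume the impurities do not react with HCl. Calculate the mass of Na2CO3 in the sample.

n(HCl) added = 0.02472 × 0.7348 = 0.01816 mol
n(NaOH) used in back-titration = 0.02365 × 0.4016 = 9.498 × 10^-3 mol
n(HCl) left over = 9.498 × 10^-3 mol (1:1 ratio)
n(HCl) consumed by analyte = 0.01816 − 9.498 × 10^-3 = 8.666 × 10^-3 mol
From the 1:2 ratio, n(Na2CO3) = 1/2 × 8.666 × 10^-3 = 4.333 × 10^-3 mol
mass of Na2CO3 = 4.333 × 10^-3 × 105.99 = 0.4593 g

0.4593 g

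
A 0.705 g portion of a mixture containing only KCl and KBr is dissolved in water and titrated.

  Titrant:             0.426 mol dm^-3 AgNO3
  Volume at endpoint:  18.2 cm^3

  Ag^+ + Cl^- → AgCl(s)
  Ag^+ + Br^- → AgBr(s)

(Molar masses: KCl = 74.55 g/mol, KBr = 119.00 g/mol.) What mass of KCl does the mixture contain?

n(AgNO3) = 0.0182 × 0.426 = 7.75 × 10^-3 mol
Let x = n(KCl), y = n(KBr).
Titrant: 1x + 1y = 7.75 × 10^-3;  mass: 74.55x + 119.00y = 0.705
Solving, x = 4.90 × 10^-3 mol, y = 2.86 × 10^-3 mol
mass of KCl = 4.90 × 10^-3 × 74.55 = 0.365 g

0.365 g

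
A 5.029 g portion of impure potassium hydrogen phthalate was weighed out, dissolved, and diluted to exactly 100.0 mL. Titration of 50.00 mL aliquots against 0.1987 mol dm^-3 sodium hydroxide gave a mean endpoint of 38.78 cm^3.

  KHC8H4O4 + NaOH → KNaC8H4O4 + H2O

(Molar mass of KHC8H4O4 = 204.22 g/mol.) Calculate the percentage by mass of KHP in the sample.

62.58 %

n(NaOH) per titration = 0.03878 × 0.1987 = 7.706 × 10^-3 mol
n(KHC8H4O4) in each aliquot = 7.706 × 10^-3 mol (1:1 ratio)
n(KHC8H4O4) in the whole flask = 7.706 × 10^-3 × 100.0/50.00 = 0.01541 mol
mass of KHC8H4O4 = 0.01541 × 204.22 = 3.147 g
% KHC8H4O4 = 3.147 / 5.029 × 100 = 62.58 %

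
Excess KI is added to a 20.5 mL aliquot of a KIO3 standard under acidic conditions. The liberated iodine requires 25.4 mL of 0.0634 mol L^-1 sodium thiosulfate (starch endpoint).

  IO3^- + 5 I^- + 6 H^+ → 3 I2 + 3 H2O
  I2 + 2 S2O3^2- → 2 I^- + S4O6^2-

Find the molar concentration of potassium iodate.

0.0131 mol/L

n(S2O3^2-) = 0.0254 × 0.0634 = 1.61 × 10^-3 mol
n(I2) = n(S2O3^2-)/2 = 8.05 × 10^-4 mol
From the 1:3 ratio, n(IO3^-) in the aliquot = 1/3 × 8.05 × 10^-4 = 2.68 × 10^-4 mol
[IO3^-] = 2.68 × 10^-4 / 0.0205 = 0.0131 mol/L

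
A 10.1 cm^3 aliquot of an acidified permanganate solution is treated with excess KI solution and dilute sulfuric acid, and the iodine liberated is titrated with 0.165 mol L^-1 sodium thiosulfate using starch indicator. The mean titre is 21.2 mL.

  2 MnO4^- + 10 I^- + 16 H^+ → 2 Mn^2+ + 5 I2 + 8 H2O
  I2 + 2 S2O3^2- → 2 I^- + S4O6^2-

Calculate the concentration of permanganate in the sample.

n(S2O3^2-) = 0.0212 × 0.165 = 3.50 × 10^-3 mol
n(I2) = n(S2O3^2-)/2 = 1.75 × 10^-3 mol
From the 2:5 ratio, n(MnO4^-) in the aliquot = 2/5 × 1.75 × 10^-3 = 7.00 × 10^-4 mol
[MnO4^-] = 7.00 × 10^-4 / 0.0101 = 0.0693 mol/L

0.0693 mol/L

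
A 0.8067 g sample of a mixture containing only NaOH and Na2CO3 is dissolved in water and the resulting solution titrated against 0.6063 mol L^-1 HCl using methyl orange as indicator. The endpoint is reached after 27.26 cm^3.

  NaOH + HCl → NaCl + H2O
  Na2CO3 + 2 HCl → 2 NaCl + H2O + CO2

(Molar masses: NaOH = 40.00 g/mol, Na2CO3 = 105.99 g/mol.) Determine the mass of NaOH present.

n(HCl) = 0.02726 × 0.6063 = 0.01653 mol
Let x = n(NaOH), y = n(Na2CO3).
Titrant: 1x + 2y = 0.01653;  mass: 40.00x + 105.99y = 0.8067
Solving, x = 5.324 × 10^-3 mol, y = 5.602 × 10^-3 mol
mass of NaOH = 5.324 × 10^-3 × 40.00 = 0.2130 g

0.2130 g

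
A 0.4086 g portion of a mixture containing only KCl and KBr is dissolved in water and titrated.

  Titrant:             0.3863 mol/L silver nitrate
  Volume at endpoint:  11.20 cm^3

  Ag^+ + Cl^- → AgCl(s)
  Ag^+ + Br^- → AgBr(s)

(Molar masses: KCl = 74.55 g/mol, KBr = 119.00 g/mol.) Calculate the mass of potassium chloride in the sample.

0.1782 g

n(AgNO3) = 0.01120 × 0.3863 = 4.327 × 10^-3 mol
Let x = n(KCl), y = n(KBr).
Titrant: 1x + 1y = 4.327 × 10^-3;  mass: 74.55x + 119.00y = 0.4086
Solving, x = 2.391 × 10^-3 mol, y = 1.936 × 10^-3 mol
mass of KCl = 2.391 × 10^-3 × 74.55 = 0.1782 g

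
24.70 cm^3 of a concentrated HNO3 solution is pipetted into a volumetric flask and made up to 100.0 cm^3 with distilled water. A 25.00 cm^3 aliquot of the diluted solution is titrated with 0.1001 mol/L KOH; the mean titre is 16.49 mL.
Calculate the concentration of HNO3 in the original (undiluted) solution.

HNO3 + KOH → KNO3 + H2O
n(KOH) = 0.01649 × 0.1001 = 1.651 × 10^-3 mol
n(HNO3) in the aliquot = 1.651 × 10^-3 mol (1:1 ratio)
[HNO3]_dilute = 1.651 × 10^-3 / 0.02500 = 0.06603 mol/L
Dilution factor = 100.0 / 24.70 = 4.049
[HNO3]_stock = 0.06603 × 4.049 = 0.2673 mol/L

0.2673 mol/L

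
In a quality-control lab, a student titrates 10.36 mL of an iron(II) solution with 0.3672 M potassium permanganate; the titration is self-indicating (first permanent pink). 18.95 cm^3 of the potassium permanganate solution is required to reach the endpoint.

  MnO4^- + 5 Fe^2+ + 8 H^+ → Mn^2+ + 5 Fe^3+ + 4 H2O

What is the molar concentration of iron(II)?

3.358 M

n(KMnO4) = 0.01895 L × 0.3672 mol/L = 6.958 × 10^-3 mol
From the 5:1 mole ratio, n(Fe2+) = 5/1 × 6.958 × 10^-3 = 0.03479 mol
[Fe2+] = 0.03479 mol / 0.01036 L = 3.358 mol/L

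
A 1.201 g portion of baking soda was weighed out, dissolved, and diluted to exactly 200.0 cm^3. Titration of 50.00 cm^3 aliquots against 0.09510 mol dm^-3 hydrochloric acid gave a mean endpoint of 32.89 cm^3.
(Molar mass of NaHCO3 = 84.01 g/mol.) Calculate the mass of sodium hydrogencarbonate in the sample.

1.051 g

NaHCO3 + HCl → NaCl + H2O + CO2
n(HCl) per titration = 0.03289 × 0.09510 = 3.128 × 10^-3 mol
n(NaHCO3) in each aliquot = 3.128 × 10^-3 mol (1:1 ratio)
n(NaHCO3) in the whole flask = 3.128 × 10^-3 × 200.0/50.00 = 0.01251 mol
mass of NaHCO3 = 0.01251 × 84.01 = 1.051 g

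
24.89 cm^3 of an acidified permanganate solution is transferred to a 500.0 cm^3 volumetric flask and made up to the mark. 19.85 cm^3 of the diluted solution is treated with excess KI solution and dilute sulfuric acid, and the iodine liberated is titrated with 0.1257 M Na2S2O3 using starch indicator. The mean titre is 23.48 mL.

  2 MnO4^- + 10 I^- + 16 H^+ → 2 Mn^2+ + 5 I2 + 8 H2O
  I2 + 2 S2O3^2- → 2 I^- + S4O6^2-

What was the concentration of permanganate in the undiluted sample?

n(S2O3^2-) = 0.02348 × 0.1257 = 2.951 × 10^-3 mol
n(I2) = n(S2O3^2-)/2 = 1.476 × 10^-3 mol
From the 2:5 ratio, n(MnO4^-) in the aliquot = 2/5 × 1.476 × 10^-3 = 5.903 × 10^-4 mol
[MnO4^-]_dilute = 5.903 × 10^-4 / 0.01985 = 0.02974 mol/L
[MnO4^-]_original = 0.02974 × 500.0/24.89 = 0.5974 mol/L

0.5974 M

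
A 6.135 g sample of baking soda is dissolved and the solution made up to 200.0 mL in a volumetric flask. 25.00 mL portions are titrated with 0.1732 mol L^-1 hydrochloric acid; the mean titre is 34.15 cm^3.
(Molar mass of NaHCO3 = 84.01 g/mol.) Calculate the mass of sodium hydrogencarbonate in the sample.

3.975 g

NaHCO3 + HCl → NaCl + H2O + CO2
n(HCl) per titration = 0.03415 × 0.1732 = 5.915 × 10^-3 mol
n(NaHCO3) in each aliquot = 5.915 × 10^-3 mol (1:1 ratio)
n(NaHCO3) in the whole flask = 5.915 × 10^-3 × 200.0/25.00 = 0.04732 mol
mass of NaHCO3 = 0.04732 × 84.01 = 3.975 g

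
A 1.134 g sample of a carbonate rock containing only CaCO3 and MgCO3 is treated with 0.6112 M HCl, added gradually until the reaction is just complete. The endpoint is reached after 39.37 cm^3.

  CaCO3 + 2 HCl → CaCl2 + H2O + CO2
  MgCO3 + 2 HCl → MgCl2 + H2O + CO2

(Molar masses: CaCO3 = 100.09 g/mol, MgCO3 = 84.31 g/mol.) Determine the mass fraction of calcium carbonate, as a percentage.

n(HCl) = 0.03937 × 0.6112 = 0.02406 mol
Let x = n(CaCO3), y = n(MgCO3).
Titrant: 2x + 2y = 0.02406;  mass: 100.09x + 84.31y = 1.134
Solving, x = 7.581 × 10^-3 mol, y = 4.451 × 10^-3 mol
mass of CaCO3 = 7.581 × 10^-3 × 100.09 = 0.7588 g
% CaCO3 = 0.7588 / 1.134 × 100 = 66.91 %

66.91 %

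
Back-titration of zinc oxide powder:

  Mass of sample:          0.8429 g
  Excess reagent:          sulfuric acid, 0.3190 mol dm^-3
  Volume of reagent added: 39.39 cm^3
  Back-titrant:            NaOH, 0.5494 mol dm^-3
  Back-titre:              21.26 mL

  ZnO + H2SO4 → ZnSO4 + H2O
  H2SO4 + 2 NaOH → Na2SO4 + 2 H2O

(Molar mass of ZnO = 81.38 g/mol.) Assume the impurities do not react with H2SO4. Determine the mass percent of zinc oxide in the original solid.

64.93 %

n(H2SO4) added = 0.03939 × 0.3190 = 0.01257 mol
n(NaOH) used in back-titration = 0.02126 × 0.5494 = 0.01168 mol
From the 1:2 ratio, n(H2SO4) left over = 1/2 × 0.01168 = 5.840 × 10^-3 mol
n(H2SO4) consumed by analyte = 0.01257 − 5.840 × 10^-3 = 6.725 × 10^-3 mol
n(ZnO) = 6.725 × 10^-3 mol (1:1 ratio)
mass of ZnO = 6.725 × 10^-3 × 81.38 = 0.5473 g
% ZnO = 0.5473 / 0.8429 × 100 = 64.93 %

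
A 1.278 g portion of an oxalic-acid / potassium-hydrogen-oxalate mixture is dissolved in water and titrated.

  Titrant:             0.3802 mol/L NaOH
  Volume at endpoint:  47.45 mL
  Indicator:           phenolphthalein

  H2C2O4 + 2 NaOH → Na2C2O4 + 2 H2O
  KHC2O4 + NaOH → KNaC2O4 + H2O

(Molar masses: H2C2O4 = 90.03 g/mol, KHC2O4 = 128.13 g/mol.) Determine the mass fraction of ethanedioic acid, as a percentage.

43.80 %

n(NaOH) = 0.04745 × 0.3802 = 0.01804 mol
Let x = n(H2C2O4), y = n(KHC2O4).
Titrant: 2x + 1y = 0.01804;  mass: 90.03x + 128.13y = 1.278
Solving, x = 6.217 × 10^-3 mol, y = 5.606 × 10^-3 mol
mass of H2C2O4 = 6.217 × 10^-3 × 90.03 = 0.5598 g
% H2C2O4 = 0.5598 / 1.278 × 100 = 43.80 %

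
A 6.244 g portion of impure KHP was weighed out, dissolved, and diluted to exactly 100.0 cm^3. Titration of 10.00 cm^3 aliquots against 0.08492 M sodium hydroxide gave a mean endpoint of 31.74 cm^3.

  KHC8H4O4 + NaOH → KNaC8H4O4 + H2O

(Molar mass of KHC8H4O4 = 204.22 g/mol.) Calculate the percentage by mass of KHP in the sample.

88.16 %

n(NaOH) per titration = 0.03174 × 0.08492 = 2.695 × 10^-3 mol
n(KHC8H4O4) in each aliquot = 2.695 × 10^-3 mol (1:1 ratio)
n(KHC8H4O4) in the whole flask = 2.695 × 10^-3 × 100.0/10.00 = 0.02695 mol
mass of KHC8H4O4 = 0.02695 × 204.22 = 5.504 g
% KHC8H4O4 = 5.504 / 6.244 × 100 = 88.16 %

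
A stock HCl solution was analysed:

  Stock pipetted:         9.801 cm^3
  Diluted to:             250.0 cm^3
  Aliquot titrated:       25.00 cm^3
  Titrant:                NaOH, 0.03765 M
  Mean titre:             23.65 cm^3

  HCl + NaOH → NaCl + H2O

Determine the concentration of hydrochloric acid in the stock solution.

0.9085 M

n(NaOH) = 0.02365 × 0.03765 = 8.904 × 10^-4 mol
n(HCl) in the aliquot = 8.904 × 10^-4 mol (1:1 ratio)
[HCl]_dilute = 8.904 × 10^-4 / 0.02500 = 0.03562 mol/L
Dilution factor = 250.0 / 9.801 = 25.51
[HCl]_stock = 0.03562 × 25.51 = 0.9085 mol/L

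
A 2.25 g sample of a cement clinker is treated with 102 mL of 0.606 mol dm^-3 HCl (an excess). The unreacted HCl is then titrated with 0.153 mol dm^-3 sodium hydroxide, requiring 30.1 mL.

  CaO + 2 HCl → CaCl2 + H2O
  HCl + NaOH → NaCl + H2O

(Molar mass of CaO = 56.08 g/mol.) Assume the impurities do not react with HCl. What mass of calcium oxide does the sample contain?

n(HCl) added = 0.102 × 0.606 = 0.0618 mol
n(NaOH) used in back-titration = 0.0301 × 0.153 = 4.61 × 10^-3 mol
n(HCl) left over = 4.61 × 10^-3 mol (1:1 ratio)
n(HCl) consumed by analyte = 0.0618 − 4.61 × 10^-3 = 0.0572 mol
From the 1:2 ratio, n(CaO) = 1/2 × 0.0572 = 0.0286 mol
mass of CaO = 0.0286 × 56.08 = 1.60 g

1.60 g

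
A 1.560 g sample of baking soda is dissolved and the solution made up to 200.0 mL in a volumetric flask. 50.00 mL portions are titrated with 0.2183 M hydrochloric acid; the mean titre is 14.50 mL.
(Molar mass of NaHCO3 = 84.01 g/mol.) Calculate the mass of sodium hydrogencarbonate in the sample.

NaHCO3 + HCl → NaCl + H2O + CO2
n(HCl) per titration = 0.01450 × 0.2183 = 3.165 × 10^-3 mol
n(NaHCO3) in each aliquot = 3.165 × 10^-3 mol (1:1 ratio)
n(NaHCO3) in the whole flask = 3.165 × 10^-3 × 200.0/50.00 = 0.01266 mol
mass of NaHCO3 = 0.01266 × 84.01 = 1.064 g

1.064 g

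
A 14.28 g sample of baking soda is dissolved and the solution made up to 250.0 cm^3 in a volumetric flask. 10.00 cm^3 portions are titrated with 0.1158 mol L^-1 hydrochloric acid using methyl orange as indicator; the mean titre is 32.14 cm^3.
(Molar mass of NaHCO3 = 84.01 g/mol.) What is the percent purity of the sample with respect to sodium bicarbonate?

NaHCO3 + HCl → NaCl + H2O + CO2
n(HCl) per titration = 0.03214 × 0.1158 = 3.722 × 10^-3 mol
n(NaHCO3) in each aliquot = 3.722 × 10^-3 mol (1:1 ratio)
n(NaHCO3) in the whole flask = 3.722 × 10^-3 × 250.0/10.00 = 0.09305 mol
mass of NaHCO3 = 0.09305 × 84.01 = 7.817 g
% NaHCO3 = 7.817 / 14.28 × 100 = 54.74 %

54.74 %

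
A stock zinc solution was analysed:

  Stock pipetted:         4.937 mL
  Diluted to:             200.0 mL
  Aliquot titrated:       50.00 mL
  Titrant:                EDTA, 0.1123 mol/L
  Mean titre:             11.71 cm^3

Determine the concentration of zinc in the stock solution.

Zn^2+ + EDTA^4- → [Zn(EDTA)]^2-
n(EDTA) = 0.01171 × 0.1123 = 1.315 × 10^-3 mol
n(Zn2+) in the aliquot = 1.315 × 10^-3 mol (1:1 ratio)
[Zn2+]_dilute = 1.315 × 10^-3 / 0.05000 = 0.02630 mol/L
Dilution factor = 200.0 / 4.937 = 40.51
[Zn2+]_stock = 0.02630 × 40.51 = 1.065 mol/L

1.065 mol/L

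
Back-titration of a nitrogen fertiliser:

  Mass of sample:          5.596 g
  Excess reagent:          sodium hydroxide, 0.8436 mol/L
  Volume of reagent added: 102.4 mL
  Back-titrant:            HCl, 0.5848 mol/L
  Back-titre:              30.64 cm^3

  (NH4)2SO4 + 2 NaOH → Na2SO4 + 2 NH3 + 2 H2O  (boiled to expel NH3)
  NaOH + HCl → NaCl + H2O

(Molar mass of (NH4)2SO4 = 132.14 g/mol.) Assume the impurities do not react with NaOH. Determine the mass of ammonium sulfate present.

n(NaOH) added = 0.1024 × 0.8436 = 0.08638 mol
n(HCl) used in back-titration = 0.03064 × 0.5848 = 0.01792 mol
n(NaOH) left over = 0.01792 mol (1:1 ratio)
n(NaOH) consumed by analyte = 0.08638 − 0.01792 = 0.06847 mol
From the 1:2 ratio, n((NH4)2SO4) = 1/2 × 0.06847 = 0.03423 mol
mass of (NH4)2SO4 = 0.03423 × 132.14 = 4.524 g

4.524 g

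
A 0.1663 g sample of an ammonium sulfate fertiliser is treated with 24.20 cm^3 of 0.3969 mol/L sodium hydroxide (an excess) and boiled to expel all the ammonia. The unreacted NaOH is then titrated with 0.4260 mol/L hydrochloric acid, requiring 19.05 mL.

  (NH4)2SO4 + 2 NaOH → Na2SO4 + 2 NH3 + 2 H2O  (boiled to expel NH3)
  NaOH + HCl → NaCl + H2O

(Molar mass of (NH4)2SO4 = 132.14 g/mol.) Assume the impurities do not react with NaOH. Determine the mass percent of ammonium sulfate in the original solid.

59.18 %

n(NaOH) added = 0.02420 × 0.3969 = 9.605 × 10^-3 mol
n(HCl) used in back-titration = 0.01905 × 0.4260 = 8.115 × 10^-3 mol
n(NaOH) left over = 8.115 × 10^-3 mol (1:1 ratio)
n(NaOH) consumed by analyte = 9.605 × 10^-3 − 8.115 × 10^-3 = 1.490 × 10^-3 mol
From the 1:2 ratio, n((NH4)2SO4) = 1/2 × 1.490 × 10^-3 = 7.448 × 10^-4 mol
mass of (NH4)2SO4 = 7.448 × 10^-4 × 132.14 = 0.09842 g
% (NH4)2SO4 = 0.09842 / 0.1663 × 100 = 59.18 %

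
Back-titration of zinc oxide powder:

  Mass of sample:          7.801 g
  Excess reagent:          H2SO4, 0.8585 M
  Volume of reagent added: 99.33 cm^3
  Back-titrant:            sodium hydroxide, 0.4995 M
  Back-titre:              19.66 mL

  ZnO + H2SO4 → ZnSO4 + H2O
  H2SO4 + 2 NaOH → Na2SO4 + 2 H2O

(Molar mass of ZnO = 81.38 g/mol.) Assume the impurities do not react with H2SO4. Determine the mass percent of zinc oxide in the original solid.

83.84 %

n(H2SO4) added = 0.09933 × 0.8585 = 0.08527 mol
n(NaOH) used in back-titration = 0.01966 × 0.4995 = 9.820 × 10^-3 mol
From the 1:2 ratio, n(H2SO4) left over = 1/2 × 9.820 × 10^-3 = 4.910 × 10^-3 mol
n(H2SO4) consumed by analyte = 0.08527 − 4.910 × 10^-3 = 0.08036 mol
n(ZnO) = 0.08036 mol (1:1 ratio)
mass of ZnO = 0.08036 × 81.38 = 6.540 g
% ZnO = 6.540 / 7.801 × 100 = 83.84 %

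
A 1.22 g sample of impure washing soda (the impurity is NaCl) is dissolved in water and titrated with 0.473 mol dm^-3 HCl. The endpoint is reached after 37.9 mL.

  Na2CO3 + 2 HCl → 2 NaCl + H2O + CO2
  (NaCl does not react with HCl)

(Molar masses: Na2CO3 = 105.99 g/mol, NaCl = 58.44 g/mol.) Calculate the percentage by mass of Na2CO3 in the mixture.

n(HCl) = 0.0379 × 0.473 = 0.0179 mol
Let x = n(Na2CO3), y = n(NaCl).
Titrant: 2x = 0.0179;  mass: 105.99x + 58.44y = 1.22
Solving, x = 8.96 × 10^-3 mol, y = 4.62 × 10^-3 mol
mass of Na2CO3 = 8.96 × 10^-3 × 105.99 = 0.950 g
% Na2CO3 = 0.950 / 1.22 × 100 = 77.9 %

77.9 %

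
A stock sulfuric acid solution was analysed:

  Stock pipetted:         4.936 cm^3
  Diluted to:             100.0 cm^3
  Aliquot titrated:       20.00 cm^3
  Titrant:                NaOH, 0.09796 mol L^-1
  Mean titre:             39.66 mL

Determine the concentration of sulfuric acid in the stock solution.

1.968 mol/L

H2SO4 + 2 NaOH → Na2SO4 + 2 H2O
n(NaOH) = 0.03966 × 0.09796 = 3.885 × 10^-3 mol
From the 1:2 ratio, n(H2SO4) in the aliquot = 1/2 × 3.885 × 10^-3 = 1.943 × 10^-3 mol
[H2SO4]_dilute = 1.943 × 10^-3 / 0.02000 = 0.09713 mol/L
Dilution factor = 100.0 / 4.936 = 20.26
[H2SO4]_stock = 0.09713 × 20.26 = 1.968 mol/L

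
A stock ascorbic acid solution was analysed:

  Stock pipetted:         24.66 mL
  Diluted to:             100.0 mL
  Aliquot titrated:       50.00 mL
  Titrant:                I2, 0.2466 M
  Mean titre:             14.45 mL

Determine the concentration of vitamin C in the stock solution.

0.2890 M

C6H8O6 + I2 → C6H6O6 + 2 HI
n(I2) = 0.01445 × 0.2466 = 3.563 × 10^-3 mol
n(C6H8O6) in the aliquot = 3.563 × 10^-3 mol (1:1 ratio)
[C6H8O6]_dilute = 3.563 × 10^-3 / 0.05000 = 0.07127 mol/L
Dilution factor = 100.0 / 24.66 = 4.055
[C6H8O6]_stock = 0.07127 × 4.055 = 0.2890 mol/L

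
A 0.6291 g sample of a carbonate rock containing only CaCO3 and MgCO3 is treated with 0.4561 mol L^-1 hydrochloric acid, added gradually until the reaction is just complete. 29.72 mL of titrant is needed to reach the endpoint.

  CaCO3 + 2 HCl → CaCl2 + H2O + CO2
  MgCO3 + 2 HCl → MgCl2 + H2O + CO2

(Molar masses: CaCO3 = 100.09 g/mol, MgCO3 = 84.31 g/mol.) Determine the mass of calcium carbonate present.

n(HCl) = 0.02972 × 0.4561 = 0.01356 mol
Let x = n(CaCO3), y = n(MgCO3).
Titrant: 2x + 2y = 0.01356;  mass: 100.09x + 84.31y = 0.6291
Solving, x = 3.655 × 10^-3 mol, y = 3.123 × 10^-3 mol
mass of CaCO3 = 3.655 × 10^-3 × 100.09 = 0.3658 g

0.3658 g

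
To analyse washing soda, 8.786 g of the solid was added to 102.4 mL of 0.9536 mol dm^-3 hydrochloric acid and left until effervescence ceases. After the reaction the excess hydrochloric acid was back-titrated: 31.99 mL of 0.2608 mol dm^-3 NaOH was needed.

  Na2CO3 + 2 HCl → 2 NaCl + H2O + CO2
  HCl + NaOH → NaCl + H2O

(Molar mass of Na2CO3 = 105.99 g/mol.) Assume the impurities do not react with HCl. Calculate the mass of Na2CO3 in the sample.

n(HCl) added = 0.1024 × 0.9536 = 0.09765 mol
n(NaOH) used in back-titration = 0.03199 × 0.2608 = 8.343 × 10^-3 mol
n(HCl) left over = 8.343 × 10^-3 mol (1:1 ratio)
n(HCl) consumed by analyte = 0.09765 − 8.343 × 10^-3 = 0.08931 mol
From the 1:2 ratio, n(Na2CO3) = 1/2 × 0.08931 = 0.04465 mol
mass of Na2CO3 = 0.04465 × 105.99 = 4.733 g

4.733 g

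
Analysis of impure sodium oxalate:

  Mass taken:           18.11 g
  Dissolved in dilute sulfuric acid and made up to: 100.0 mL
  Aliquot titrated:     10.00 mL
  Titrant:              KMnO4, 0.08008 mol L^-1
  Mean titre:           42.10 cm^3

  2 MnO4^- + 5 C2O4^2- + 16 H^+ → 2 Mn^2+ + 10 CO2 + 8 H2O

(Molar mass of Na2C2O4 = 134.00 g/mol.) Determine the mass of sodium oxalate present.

11.29 g

n(KMnO4) per titration = 0.04210 × 0.08008 = 3.371 × 10^-3 mol
From the 5:2 ratio, n(Na2C2O4) in each aliquot = 5/2 × 3.371 × 10^-3 = 8.428 × 10^-3 mol
n(Na2C2O4) in the whole flask = 8.428 × 10^-3 × 100.0/10.00 = 0.08428 mol
mass of Na2C2O4 = 0.08428 × 134.00 = 11.29 g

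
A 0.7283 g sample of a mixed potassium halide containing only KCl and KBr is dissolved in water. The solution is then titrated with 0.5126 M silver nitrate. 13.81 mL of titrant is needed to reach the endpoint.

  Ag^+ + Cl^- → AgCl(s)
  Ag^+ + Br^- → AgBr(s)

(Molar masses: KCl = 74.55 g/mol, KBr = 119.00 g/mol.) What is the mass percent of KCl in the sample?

n(AgNO3) = 0.01381 × 0.5126 = 7.079 × 10^-3 mol
Let x = n(KCl), y = n(KBr).
Titrant: 1x + 1y = 7.079 × 10^-3;  mass: 74.55x + 119.00y = 0.7283
Solving, x = 2.567 × 10^-3 mol, y = 4.512 × 10^-3 mol
mass of KCl = 2.567 × 10^-3 × 74.55 = 0.1914 g
% KCl = 0.1914 / 0.7283 × 100 = 26.28 %

26.28 %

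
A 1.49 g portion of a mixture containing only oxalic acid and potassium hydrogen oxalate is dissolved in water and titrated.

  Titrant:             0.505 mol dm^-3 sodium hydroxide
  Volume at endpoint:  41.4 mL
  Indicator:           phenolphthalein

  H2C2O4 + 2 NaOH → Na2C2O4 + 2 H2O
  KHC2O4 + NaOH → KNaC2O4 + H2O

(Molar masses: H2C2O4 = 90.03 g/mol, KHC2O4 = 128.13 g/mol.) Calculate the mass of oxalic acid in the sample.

0.644 g

n(NaOH) = 0.0414 × 0.505 = 0.0209 mol
Let x = n(H2C2O4), y = n(KHC2O4).
Titrant: 2x + 1y = 0.0209;  mass: 90.03x + 128.13y = 1.49
Solving, x = 7.15 × 10^-3 mol, y = 6.60 × 10^-3 mol
mass of H2C2O4 = 7.15 × 10^-3 × 90.03 = 0.644 g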